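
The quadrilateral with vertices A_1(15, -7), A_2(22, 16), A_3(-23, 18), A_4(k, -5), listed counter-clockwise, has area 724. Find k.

Write out the shoelace sum; only the two edges meeting at A_4 involve k:
2·Area = [((-23)·(-5) − k·18) + (k·(-7) − 15·(-5))] + 1158
       = -25·k + 1348 = 1448
⇒ k = -4.

-4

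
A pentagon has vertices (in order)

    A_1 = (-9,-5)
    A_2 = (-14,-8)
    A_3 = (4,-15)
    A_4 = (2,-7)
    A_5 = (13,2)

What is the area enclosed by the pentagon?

Apply Gauss's area formula: 2A = Σ (x_i·y_{i+1} − x_{i+1}·y_i), indices taken mod 5.
Cross-terms: 2, 242, 2, 95, -47  ⇒  Σ = 294
Area = |Σ|/2 = 147.

147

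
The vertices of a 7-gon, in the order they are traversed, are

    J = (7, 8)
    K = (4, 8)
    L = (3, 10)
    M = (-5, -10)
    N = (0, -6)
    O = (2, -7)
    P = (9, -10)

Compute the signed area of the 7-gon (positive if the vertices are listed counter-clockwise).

Σ = (24) + (16) + (20) + (30) + (12) + (43) + (142) = 287
Signed area = Σ/2 = 143.5 (positive ⇒ counter-clockwise traversal).

143.5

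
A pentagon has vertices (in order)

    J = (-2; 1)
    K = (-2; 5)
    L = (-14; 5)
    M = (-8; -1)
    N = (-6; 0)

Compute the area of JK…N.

47

Σ = (-8) + (60) + (54) + (-6) + (-6) = 94
Area = |Σ|/2 = 47.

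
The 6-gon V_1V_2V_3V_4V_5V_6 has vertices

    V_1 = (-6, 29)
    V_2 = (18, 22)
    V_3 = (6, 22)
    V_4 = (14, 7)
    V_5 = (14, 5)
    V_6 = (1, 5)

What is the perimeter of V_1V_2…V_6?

94

|V_1V_2| = √((24)² + (-7)²) = √625 = 25
|V_2V_3| = √((-12)² + (0)²) = √144 = 12
|V_3V_4| = √((8)² + (-15)²) = √289 = 17
|V_4V_5| = √((0)² + (-2)²) = √4 = 2
|V_5V_6| = √((-13)² + (0)²) = √169 = 13
|V_6V_1| = √((-7)² + (24)²) = √625 = 25
Perimeter = 25 + 12 + 17 + 2 + 13 + 25 = 94.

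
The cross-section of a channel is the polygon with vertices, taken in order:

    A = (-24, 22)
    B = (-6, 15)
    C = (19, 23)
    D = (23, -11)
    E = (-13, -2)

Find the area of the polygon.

Apply the shoelace (surveyor's) formula: 2A = Σ (x_i·y_{i+1} − x_{i+1}·y_i), indices taken mod 5.
Cross-terms: -228, -423, -738, -189, -334  ⇒  Σ = -1912
Area = |Σ|/2 = 956.

956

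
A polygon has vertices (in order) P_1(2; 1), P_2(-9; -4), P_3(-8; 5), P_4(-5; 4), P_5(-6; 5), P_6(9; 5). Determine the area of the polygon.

Apply Gauss's area formula: 2A = Σ (x_i·y_{i+1} − x_{i+1}·y_i), indices taken mod 6.
Σ = (1) + (-77) + (-7) + (-1) + (-75) + (-1) = -160
Area = |Σ|/2 = 80.

80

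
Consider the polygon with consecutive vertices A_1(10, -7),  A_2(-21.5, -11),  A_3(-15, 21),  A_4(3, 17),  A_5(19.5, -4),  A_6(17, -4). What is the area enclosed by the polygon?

Apply the surveyor's formula: 2A = Σ (x_i·y_{i+1} − x_{i+1}·y_i), indices taken mod 6.
Σ = (-260.5) + (-616.5) + (-318) + (-343.5) + (-10) + (-79) = -1627.5
Area = |Σ|/2 = 813.75.

813.75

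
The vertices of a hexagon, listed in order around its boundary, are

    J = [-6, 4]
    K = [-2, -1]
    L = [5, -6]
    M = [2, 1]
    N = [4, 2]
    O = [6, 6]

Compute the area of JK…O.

60

Apply the surveyor's formula: 2A = Σ (x_i·y_{i+1} − x_{i+1}·y_i), indices taken mod 6.
Σ = (14) + (17) + (17) + (0) + (12) + (60) = 120
Area = |Σ|/2 = 60.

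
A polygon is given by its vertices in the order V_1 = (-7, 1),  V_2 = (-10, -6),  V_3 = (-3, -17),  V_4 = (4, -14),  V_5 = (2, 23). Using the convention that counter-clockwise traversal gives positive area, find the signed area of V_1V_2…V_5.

298.5

Σ = (52) + (152) + (110) + (120) + (163) = 597
Signed area = Σ/2 = 298.5 (positive ⇒ counter-clockwise traversal).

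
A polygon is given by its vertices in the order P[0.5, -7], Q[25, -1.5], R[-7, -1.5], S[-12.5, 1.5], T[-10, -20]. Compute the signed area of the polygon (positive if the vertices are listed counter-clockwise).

Σ = (174.25) + (-48) + (-29.25) + (265) + (80) = 442
Signed area = Σ/2 = 221 (positive ⇒ counter-clockwise traversal).

221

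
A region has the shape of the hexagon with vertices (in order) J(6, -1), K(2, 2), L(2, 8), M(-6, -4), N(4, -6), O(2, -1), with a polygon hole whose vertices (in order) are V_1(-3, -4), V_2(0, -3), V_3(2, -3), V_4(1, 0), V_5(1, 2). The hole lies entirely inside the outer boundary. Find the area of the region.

54

Outer boundary:
Σ = (14) + (12) + (40) + (52) + (8) + (4) = 130
Area = |Σ|/2 = 65.
Hole:
Apply Gauss's area formula: 2A = Σ (x_i·y_{i+1} − x_{i+1}·y_i), indices taken mod 5.
Σ = (9) + (6) + (3) + (2) + (2) = 22
Area = |Σ|/2 = 11.
Net area = 65 − 11 = 54.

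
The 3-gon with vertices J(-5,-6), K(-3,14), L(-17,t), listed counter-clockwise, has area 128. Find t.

2

Write out the shoelace sum; only the two edges meeting at L involve t:
2·Area = [((-3)·t − (-17)·14) + ((-17)·(-6) − (-5)·t)] + -88
       = 2·t + 252 = 256
⇒ t = 2.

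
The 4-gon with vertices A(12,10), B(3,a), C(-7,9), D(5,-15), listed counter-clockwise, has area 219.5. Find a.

Write out the shoelace sum; only the two edges meeting at B involve a:
2·Area = [(12·a − 3·10) + (3·9 − (-7)·a)] + 290
       = 19·a + 287 = 439
⇒ a = 8.

8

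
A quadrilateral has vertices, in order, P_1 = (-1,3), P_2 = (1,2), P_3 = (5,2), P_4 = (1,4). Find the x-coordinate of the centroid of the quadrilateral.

5/3

Apply the surveyor's formula. First the cross-terms c_i = x_i·y_{i+1} − x_{i+1}·y_i:
  -5, -8, 18, 7  ⇒  2A = 12, A = 6.
Then Σ (x_i + x_{i+1})·c_i = 60, so x̄ = 60 / (6·6) = 5/3.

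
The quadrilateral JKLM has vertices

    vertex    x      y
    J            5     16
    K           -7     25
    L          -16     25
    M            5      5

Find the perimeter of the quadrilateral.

64

|JK| = √((-12)² + (9)²) = √225 = 15
|KL| = √((-9)² + (0)²) = √81 = 9
|LM| = √((21)² + (-20)²) = √841 = 29
|MJ| = √((0)² + (11)²) = √121 = 11
Perimeter = 15 + 9 + 29 + 11 = 64.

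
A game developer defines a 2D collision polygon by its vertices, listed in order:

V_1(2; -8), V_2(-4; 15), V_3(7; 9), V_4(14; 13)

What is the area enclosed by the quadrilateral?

158

Σ = (-2) + (-141) + (-35) + (-138) = -316
Area = |Σ|/2 = 158.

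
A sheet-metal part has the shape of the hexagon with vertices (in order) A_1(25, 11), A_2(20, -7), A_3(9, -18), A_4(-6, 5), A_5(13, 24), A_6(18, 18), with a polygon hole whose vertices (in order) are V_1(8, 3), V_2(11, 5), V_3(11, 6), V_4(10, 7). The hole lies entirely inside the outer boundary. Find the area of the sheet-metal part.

Outer boundary:
Apply Gauss's area formula: 2A = Σ (x_i·y_{i+1} − x_{i+1}·y_i), indices taken mod 6.
Cross-terms: -395, -297, -63, -209, -198, -252  ⇒  Σ = -1414
Area = |Σ|/2 = 707.
Hole:
Apply the shoelace (surveyor's) formula: 2A = Σ (x_i·y_{i+1} − x_{i+1}·y_i), indices taken mod 4.
Cross-terms: 7, 11, 17, -26  ⇒  Σ = 9
Area = |Σ|/2 = 4.5.
Net area = 707 − 4.5 = 702.5.

702.5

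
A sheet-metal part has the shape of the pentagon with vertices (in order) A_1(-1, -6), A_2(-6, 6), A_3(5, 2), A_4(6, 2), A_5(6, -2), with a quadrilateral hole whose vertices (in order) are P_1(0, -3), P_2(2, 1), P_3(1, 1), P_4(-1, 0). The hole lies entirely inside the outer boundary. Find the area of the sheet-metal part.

68.5

Outer boundary:
Σ = (-42) + (-42) + (-2) + (-24) + (-38) = -148
Area = |Σ|/2 = 74.
Hole:
Apply Gauss's area formula: 2A = Σ (x_i·y_{i+1} − x_{i+1}·y_i), indices taken mod 4.
P_1→P_2: (0)(1) − (2)(-3) = 6
P_2→P_3: (2)(1) − (1)(1) = 1
P_3→P_4: (1)(0) − (-1)(1) = 1
P_4→P_1: (-1)(-3) − (0)(0) = 3
Σ = 11
Area = |Σ|/2 = 5.5.
Net area = 74 − 5.5 = 68.5.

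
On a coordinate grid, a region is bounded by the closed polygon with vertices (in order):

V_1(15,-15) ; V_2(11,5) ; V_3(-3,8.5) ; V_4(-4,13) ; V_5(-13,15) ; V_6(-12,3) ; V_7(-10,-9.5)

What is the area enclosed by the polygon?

515

Cross-terms: 240, 108.5, -5, 109, 141, 144, 292.5  ⇒  Σ = 1030
Area = |Σ|/2 = 515.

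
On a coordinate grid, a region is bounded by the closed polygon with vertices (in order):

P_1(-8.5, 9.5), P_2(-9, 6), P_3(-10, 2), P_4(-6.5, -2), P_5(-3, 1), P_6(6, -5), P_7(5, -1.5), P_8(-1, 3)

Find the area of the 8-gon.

Apply the shoelace formula: 2A = Σ (x_i·y_{i+1} − x_{i+1}·y_i), indices taken mod 8.
Σ = (34.5) + (42) + (33) + (-12.5) + (9) + (16) + (13.5) + (16) = 151.5
Area = |Σ|/2 = 75.75.

75.75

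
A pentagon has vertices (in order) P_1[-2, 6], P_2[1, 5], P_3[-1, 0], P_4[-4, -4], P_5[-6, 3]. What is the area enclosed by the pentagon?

Apply the shoelace (surveyor's) formula: 2A = Σ (x_i·y_{i+1} − x_{i+1}·y_i), indices taken mod 5.
Cross-terms: -16, 5, 4, -36, -30  ⇒  Σ = -73
Area = |Σ|/2 = 36.5.

36.5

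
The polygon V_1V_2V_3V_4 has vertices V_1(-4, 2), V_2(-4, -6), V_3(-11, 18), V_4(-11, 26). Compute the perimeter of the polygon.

66

|V_1V_2| = √((0)² + (-8)²) = √64 = 8
|V_2V_3| = √((-7)² + (24)²) = √625 = 25
|V_3V_4| = √((0)² + (8)²) = √64 = 8
|V_4V_1| = √((7)² + (-24)²) = √625 = 25
Perimeter = 8 + 25 + 8 + 25 = 66.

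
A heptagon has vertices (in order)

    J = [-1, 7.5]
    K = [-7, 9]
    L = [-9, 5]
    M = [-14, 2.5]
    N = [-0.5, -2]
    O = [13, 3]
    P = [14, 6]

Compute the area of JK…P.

Apply the shoelace formula: 2A = Σ (x_i·y_{i+1} − x_{i+1}·y_i), indices taken mod 7.
Σ = (43.5) + (46) + (47.5) + (29.25) + (24.5) + (36) + (111) = 337.75
Area = |Σ|/2 = 168.875.

168.875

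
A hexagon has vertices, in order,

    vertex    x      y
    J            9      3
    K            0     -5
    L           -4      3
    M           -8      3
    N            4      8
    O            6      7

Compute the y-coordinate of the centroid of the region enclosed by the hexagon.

692/291

Apply Gauss's area formula. First the cross-terms c_i = x_i·y_{i+1} − x_{i+1}·y_i:
  -45, -20, 12, -76, -20, -45  ⇒  2A = -194, A = -97.
Then Σ (y_i + y_{i+1})·c_i = -1384, so ȳ = -1384 / (6·(-97)) = 692/291.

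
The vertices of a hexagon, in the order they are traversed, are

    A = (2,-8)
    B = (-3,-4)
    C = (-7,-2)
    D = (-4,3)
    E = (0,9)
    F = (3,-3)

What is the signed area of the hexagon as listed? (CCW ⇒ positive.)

Σ = (-32) + (-22) + (-29) + (-36) + (-27) + (-18) = -164
Signed area = Σ/2 = -82 (negative ⇒ clockwise traversal).

-82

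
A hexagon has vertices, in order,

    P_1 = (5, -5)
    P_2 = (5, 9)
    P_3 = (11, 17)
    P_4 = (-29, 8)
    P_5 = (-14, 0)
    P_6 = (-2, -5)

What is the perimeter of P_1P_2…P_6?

102

|P_1P_2| = √((0)² + (14)²) = √196 = 14
|P_2P_3| = √((6)² + (8)²) = √100 = 10
|P_3P_4| = √((-40)² + (-9)²) = √1681 = 41
|P_4P_5| = √((15)² + (-8)²) = √289 = 17
|P_5P_6| = √((12)² + (-5)²) = √169 = 13
|P_6P_1| = √((7)² + (0)²) = √49 = 7
Perimeter = 14 + 10 + 41 + 17 + 13 + 7 = 102.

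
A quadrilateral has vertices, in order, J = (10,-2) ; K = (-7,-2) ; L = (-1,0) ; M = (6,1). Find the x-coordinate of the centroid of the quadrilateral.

443/177

Apply the shoelace formula. First the cross-terms c_i = x_i·y_{i+1} − x_{i+1}·y_i:
  -34, -2, -1, -22  ⇒  2A = -59, A = -29.5.
Then Σ (x_i + x_{i+1})·c_i = -443, so x̄ = -443 / (6·(-29.5)) = 443/177.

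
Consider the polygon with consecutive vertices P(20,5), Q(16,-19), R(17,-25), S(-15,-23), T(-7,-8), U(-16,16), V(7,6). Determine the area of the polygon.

Apply the shoelace (surveyor's) formula: 2A = Σ (x_i·y_{i+1} − x_{i+1}·y_i), indices taken mod 7.
Cross-terms: -460, -77, -766, -41, -240, -208, -85  ⇒  Σ = -1877
Area = |Σ|/2 = 938.5.

938.5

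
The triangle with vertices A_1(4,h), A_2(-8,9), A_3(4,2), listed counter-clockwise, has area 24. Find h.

The doubled signed area Σ (x_i y_{i+1} − x_{i+1} y_i) is linear in h.
With h=0 it equals -24; the coefficient of h is 12 (from the two edges through A_1).
So 12·h + -24 = 2·24 = 48 ⇒ h = 6.

6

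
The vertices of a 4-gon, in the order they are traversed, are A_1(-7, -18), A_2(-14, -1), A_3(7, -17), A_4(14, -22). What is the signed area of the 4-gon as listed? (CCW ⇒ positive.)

Σ = (-245) + (245) + (84) + (-406) = -322
Signed area = Σ/2 = -161 (negative ⇒ clockwise traversal).

-161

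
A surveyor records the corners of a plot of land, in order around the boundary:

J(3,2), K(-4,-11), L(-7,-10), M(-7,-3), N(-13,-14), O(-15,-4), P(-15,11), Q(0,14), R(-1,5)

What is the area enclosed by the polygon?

324

Σ = (-25) + (-37) + (-49) + (59) + (-158) + (-225) + (-210) + (14) + (-17) = -648
Area = |Σ|/2 = 324.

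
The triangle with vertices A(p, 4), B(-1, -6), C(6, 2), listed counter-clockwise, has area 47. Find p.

-4

Write out the shoelace sum; only the two edges meeting at A involve p:
2·Area = [(6·4 − p·2) + (p·(-6) − (-1)·4)] + 34
       = -8·p + 62 = 94
⇒ p = -4.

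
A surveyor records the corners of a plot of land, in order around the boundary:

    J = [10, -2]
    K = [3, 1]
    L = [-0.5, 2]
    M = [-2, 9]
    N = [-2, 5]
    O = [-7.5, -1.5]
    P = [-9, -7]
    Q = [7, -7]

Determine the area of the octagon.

Apply Gauss's area formula: 2A = Σ (x_i·y_{i+1} − x_{i+1}·y_i), indices taken mod 8.
Cross-terms: 16, 6.5, -0.5, 8, 40.5, 39, 112, 56  ⇒  Σ = 277.5
Area = |Σ|/2 = 138.75.

138.75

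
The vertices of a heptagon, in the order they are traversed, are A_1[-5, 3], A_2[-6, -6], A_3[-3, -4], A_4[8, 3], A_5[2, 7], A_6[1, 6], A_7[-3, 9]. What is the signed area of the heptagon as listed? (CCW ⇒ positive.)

97.5

A_1→A_2: (-5)(-6) − (-6)(3) = 48
A_2→A_3: (-6)(-4) − (-3)(-6) = 6
A_3→A_4: (-3)(3) − (8)(-4) = 23
A_4→A_5: (8)(7) − (2)(3) = 50
A_5→A_6: (2)(6) − (1)(7) = 5
A_6→A_7: (1)(9) − (-3)(6) = 27
A_7→A_1: (-3)(3) − (-5)(9) = 36
Σ = 195
Signed area = Σ/2 = 97.5 (positive ⇒ counter-clockwise traversal).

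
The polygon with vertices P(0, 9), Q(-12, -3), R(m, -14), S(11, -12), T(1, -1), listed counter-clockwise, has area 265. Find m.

The doubled signed area Σ (x_i y_{i+1} − x_{i+1} y_i) is linear in m.
With m=0 it equals 440; the coefficient of m is -9 (from the two edges through R).
So -9·m + 440 = 2·265 = 530 ⇒ m = -10.

-10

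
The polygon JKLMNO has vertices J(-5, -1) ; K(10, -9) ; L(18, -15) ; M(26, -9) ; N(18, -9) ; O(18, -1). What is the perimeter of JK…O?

76

|JK| = √((15)² + (-8)²) = √289 = 17
|KL| = √((8)² + (-6)²) = √100 = 10
|LM| = √((8)² + (6)²) = √100 = 10
|MN| = √((-8)² + (0)²) = √64 = 8
|NO| = √((0)² + (8)²) = √64 = 8
|OJ| = √((-23)² + (0)²) = √529 = 23
Perimeter = 17 + 10 + 10 + 8 + 8 + 23 = 76.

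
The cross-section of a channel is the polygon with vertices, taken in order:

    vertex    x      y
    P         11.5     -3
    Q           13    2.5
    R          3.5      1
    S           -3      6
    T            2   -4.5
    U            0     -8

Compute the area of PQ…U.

86.75

Σ = (67.75) + (4.25) + (24) + (1.5) + (-16) + (92) = 173.5
Area = |Σ|/2 = 86.75.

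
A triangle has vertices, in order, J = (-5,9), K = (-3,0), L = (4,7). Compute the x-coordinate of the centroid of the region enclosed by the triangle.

Apply the surveyor's formula. First the cross-terms c_i = x_i·y_{i+1} − x_{i+1}·y_i:
  27, -21, 71  ⇒  2A = 77, A = 38.5.
Then Σ (x_i + x_{i+1})·c_i = -308, so x̄ = -308 / (6·38.5) = -4/3.

-4/3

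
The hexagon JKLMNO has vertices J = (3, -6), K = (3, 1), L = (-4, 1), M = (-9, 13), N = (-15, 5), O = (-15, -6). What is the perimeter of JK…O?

|JK| = √((0)² + (7)²) = √49 = 7
|KL| = √((-7)² + (0)²) = √49 = 7
|LM| = √((-5)² + (12)²) = √169 = 13
|MN| = √((-6)² + (-8)²) = √100 = 10
|NO| = √((0)² + (-11)²) = √121 = 11
|OJ| = √((18)² + (0)²) = √324 = 18
Perimeter = 7 + 7 + 13 + 10 + 11 + 18 = 66.

66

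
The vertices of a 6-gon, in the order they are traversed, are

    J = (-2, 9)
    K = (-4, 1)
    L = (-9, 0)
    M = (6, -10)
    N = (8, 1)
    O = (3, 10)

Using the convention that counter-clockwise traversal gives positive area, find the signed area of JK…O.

171.5

Apply the shoelace formula: 2A = Σ (x_i·y_{i+1} − x_{i+1}·y_i), indices taken mod 6.
Σ = (34) + (9) + (90) + (86) + (77) + (47) = 343
Signed area = Σ/2 = 171.5 (positive ⇒ counter-clockwise traversal).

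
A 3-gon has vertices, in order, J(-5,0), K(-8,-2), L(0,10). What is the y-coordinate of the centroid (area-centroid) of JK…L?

Apply the surveyor's formula. First the cross-terms c_i = x_i·y_{i+1} − x_{i+1}·y_i:
  10, -80, 50  ⇒  2A = -20, A = -10.
Then Σ (y_i + y_{i+1})·c_i = -160, so ȳ = -160 / (6·(-10)) = 8/3.

8/3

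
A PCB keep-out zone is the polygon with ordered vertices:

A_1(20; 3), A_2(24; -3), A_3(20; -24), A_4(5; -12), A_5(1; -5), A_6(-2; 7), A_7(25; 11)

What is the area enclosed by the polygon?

563

Σ = (-132) + (-516) + (-120) + (-13) + (-3) + (-197) + (-145) = -1126
Area = |Σ|/2 = 563.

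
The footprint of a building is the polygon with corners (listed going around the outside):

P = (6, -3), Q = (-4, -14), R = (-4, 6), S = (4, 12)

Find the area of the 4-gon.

Apply the shoelace (surveyor's) formula: 2A = Σ (x_i·y_{i+1} − x_{i+1}·y_i), indices taken mod 4.
Σ = (-96) + (-80) + (-72) + (-84) = -332
Area = |Σ|/2 = 166.

166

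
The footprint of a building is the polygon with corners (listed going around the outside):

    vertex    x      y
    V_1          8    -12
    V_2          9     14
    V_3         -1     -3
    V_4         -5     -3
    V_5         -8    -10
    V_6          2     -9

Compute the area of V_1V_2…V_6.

180.5

Apply the surveyor's formula: 2A = Σ (x_i·y_{i+1} − x_{i+1}·y_i), indices taken mod 6.
V_1→V_2: (8)(14) − (9)(-12) = 220
V_2→V_3: (9)(-3) − (-1)(14) = -13
V_3→V_4: (-1)(-3) − (-5)(-3) = -12
V_4→V_5: (-5)(-10) − (-8)(-3) = 26
V_5→V_6: (-8)(-9) − (2)(-10) = 92
V_6→V_1: (2)(-12) − (8)(-9) = 48
Σ = 361
Area = |Σ|/2 = 180.5.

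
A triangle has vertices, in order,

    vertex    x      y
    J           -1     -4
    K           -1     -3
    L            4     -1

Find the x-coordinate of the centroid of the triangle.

2/3

Apply Gauss's area formula. First the cross-terms c_i = x_i·y_{i+1} − x_{i+1}·y_i:
  -1, 13, -17  ⇒  2A = -5, A = -2.5.
Then Σ (x_i + x_{i+1})·c_i = -10, so x̄ = -10 / (6·(-2.5)) = 2/3.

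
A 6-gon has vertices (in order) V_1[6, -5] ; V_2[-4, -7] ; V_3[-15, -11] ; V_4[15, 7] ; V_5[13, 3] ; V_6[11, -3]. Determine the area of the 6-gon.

Apply the shoelace (surveyor's) formula: 2A = Σ (x_i·y_{i+1} − x_{i+1}·y_i), indices taken mod 6.
Σ = (-62) + (-61) + (60) + (-46) + (-72) + (-37) = -218
Area = |Σ|/2 = 109.

109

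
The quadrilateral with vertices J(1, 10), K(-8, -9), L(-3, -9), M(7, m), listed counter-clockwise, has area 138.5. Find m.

-7

Write out the shoelace sum; only the two edges meeting at M involve m:
2·Area = [((-3)·m − 7·(-9)) + (7·10 − 1·m)] + 116
       = -4·m + 249 = 277
⇒ m = -7.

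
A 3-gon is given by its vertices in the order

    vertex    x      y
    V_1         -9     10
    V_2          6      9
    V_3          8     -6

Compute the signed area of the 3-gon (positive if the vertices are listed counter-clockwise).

Σ = (-141) + (-108) + (26) = -223
Signed area = Σ/2 = -111.5 (negative ⇒ clockwise traversal).

-111.5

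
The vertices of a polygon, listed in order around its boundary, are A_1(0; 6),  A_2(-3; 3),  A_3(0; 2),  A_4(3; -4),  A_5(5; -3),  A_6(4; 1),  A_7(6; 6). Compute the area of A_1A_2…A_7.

44

Apply the shoelace (surveyor's) formula: 2A = Σ (x_i·y_{i+1} − x_{i+1}·y_i), indices taken mod 7.
Σ = (18) + (-6) + (-6) + (11) + (17) + (18) + (36) = 88
Area = |Σ|/2 = 44.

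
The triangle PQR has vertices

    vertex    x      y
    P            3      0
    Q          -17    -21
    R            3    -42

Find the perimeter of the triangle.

100

|PQ| = √((-20)² + (-21)²) = √841 = 29
|QR| = √((20)² + (-21)²) = √841 = 29
|RP| = √((0)² + (42)²) = √1764 = 42
Perimeter = 29 + 29 + 42 = 100.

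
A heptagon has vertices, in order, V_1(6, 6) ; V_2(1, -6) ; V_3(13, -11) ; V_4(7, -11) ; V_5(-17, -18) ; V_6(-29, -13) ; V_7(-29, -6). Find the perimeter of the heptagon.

|V_1V_2| = √((-5)² + (-12)²) = √169 = 13
|V_2V_3| = √((12)² + (-5)²) = √169 = 13
|V_3V_4| = √((-6)² + (0)²) = √36 = 6
|V_4V_5| = √((-24)² + (-7)²) = √625 = 25
|V_5V_6| = √((-12)² + (5)²) = √169 = 13
|V_6V_7| = √((0)² + (7)²) = √49 = 7
|V_7V_1| = √((35)² + (12)²) = √1369 = 37
Perimeter = 13 + 13 + 6 + 25 + 13 + 7 + 37 = 114.

114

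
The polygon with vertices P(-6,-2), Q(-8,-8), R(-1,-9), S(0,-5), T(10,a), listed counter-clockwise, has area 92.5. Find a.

Write out the shoelace sum; only the two edges meeting at T involve a:
2·Area = [(0·a − 10·(-5)) + (10·(-2) − (-6)·a)] + 101
       = 6·a + 131 = 185
⇒ a = 9.

9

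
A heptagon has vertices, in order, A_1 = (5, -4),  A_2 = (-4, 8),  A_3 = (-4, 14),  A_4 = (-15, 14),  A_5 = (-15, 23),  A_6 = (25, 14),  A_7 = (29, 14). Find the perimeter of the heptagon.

116

|A_1A_2| = √((-9)² + (12)²) = √225 = 15
|A_2A_3| = √((0)² + (6)²) = √36 = 6
|A_3A_4| = √((-11)² + (0)²) = √121 = 11
|A_4A_5| = √((0)² + (9)²) = √81 = 9
|A_5A_6| = √((40)² + (-9)²) = √1681 = 41
|A_6A_7| = √((4)² + (0)²) = √16 = 4
|A_7A_1| = √((-24)² + (-18)²) = √900 = 30
Perimeter = 15 + 6 + 11 + 9 + 41 + 4 + 30 = 116.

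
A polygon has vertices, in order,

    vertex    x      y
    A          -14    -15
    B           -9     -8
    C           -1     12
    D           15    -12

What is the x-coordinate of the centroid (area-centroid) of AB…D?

Apply the shoelace (surveyor's) formula. First the cross-terms c_i = x_i·y_{i+1} − x_{i+1}·y_i:
  -23, -116, -168, -393  ⇒  2A = -700, A = -350.
Then Σ (x_i + x_{i+1})·c_i = -1056, so x̄ = -1056 / (6·(-350)) = 88/175.

88/175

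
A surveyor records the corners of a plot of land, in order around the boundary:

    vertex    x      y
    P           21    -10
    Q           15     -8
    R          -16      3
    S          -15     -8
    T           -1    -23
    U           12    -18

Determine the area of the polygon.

Apply the surveyor's formula: 2A = Σ (x_i·y_{i+1} − x_{i+1}·y_i), indices taken mod 6.
Cross-terms: -18, -83, 173, 337, 294, 258  ⇒  Σ = 961
Area = |Σ|/2 = 480.5.

480.5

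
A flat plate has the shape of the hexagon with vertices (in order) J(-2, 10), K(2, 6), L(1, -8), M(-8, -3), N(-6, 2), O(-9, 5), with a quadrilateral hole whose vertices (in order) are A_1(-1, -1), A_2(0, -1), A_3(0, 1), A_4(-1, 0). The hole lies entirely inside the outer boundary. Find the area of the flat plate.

Outer boundary:
Apply Gauss's area formula: 2A = Σ (x_i·y_{i+1} − x_{i+1}·y_i), indices taken mod 6.
Σ = (-32) + (-22) + (-67) + (-34) + (-12) + (-80) = -247
Area = |Σ|/2 = 123.5.
Hole:
Cross-terms: 1, 0, 1, 1  ⇒  Σ = 3
Area = |Σ|/2 = 1.5.
Net area = 123.5 − 1.5 = 122.

122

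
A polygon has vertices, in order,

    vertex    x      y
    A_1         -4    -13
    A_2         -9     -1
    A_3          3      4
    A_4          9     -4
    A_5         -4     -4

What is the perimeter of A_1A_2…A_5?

58

|A_1A_2| = √((-5)² + (12)²) = √169 = 13
|A_2A_3| = √((12)² + (5)²) = √169 = 13
|A_3A_4| = √((6)² + (-8)²) = √100 = 10
|A_4A_5| = √((-13)² + (0)²) = √169 = 13
|A_5A_1| = √((0)² + (-9)²) = √81 = 9
Perimeter = 13 + 13 + 10 + 13 + 9 = 58.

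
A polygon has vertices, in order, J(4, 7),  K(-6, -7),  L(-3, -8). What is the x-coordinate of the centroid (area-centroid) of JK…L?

Apply the surveyor's formula. First the cross-terms c_i = x_i·y_{i+1} − x_{i+1}·y_i:
  14, 27, 11  ⇒  2A = 52, A = 26.
Then Σ (x_i + x_{i+1})·c_i = -260, so x̄ = -260 / (6·26) = -5/3.

-5/3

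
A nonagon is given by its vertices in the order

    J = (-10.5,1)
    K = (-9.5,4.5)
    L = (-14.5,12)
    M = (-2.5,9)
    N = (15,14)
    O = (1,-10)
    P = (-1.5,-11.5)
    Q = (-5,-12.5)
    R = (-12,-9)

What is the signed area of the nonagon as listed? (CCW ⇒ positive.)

Σ = (-37.75) + (-48.75) + (-100.5) + (-170) + (-164) + (-26.5) + (-38.75) + (-105) + (-106.5) = -797.75
Signed area = Σ/2 = -398.875 (negative ⇒ clockwise traversal).

-398.875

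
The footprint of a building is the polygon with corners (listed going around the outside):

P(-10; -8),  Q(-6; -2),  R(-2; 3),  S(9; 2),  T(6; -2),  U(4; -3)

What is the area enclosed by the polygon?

91.5

Σ = (-28) + (-22) + (-31) + (-30) + (-10) + (-62) = -183
Area = |Σ|/2 = 91.5.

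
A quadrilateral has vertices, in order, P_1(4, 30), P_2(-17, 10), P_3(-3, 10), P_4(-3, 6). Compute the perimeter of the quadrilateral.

72

|P_1P_2| = √((-21)² + (-20)²) = √841 = 29
|P_2P_3| = √((14)² + (0)²) = √196 = 14
|P_3P_4| = √((0)² + (-4)²) = √16 = 4
|P_4P_1| = √((7)² + (24)²) = √625 = 25
Perimeter = 29 + 14 + 4 + 25 = 72.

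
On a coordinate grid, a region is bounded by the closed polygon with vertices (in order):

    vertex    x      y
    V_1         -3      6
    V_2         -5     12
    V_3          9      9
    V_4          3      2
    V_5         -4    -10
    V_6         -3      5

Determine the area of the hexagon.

121.5

Σ = (-6) + (-153) + (-9) + (-22) + (-50) + (-3) = -243
Area = |Σ|/2 = 121.5.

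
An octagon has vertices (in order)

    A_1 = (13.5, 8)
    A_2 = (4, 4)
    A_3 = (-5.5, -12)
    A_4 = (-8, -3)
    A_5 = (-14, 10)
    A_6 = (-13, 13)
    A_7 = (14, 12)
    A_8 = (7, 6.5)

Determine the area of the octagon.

310.125

Σ = (22) + (-26) + (-79.5) + (-122) + (-52) + (-338) + (7) + (-31.75) = -620.25
Area = |Σ|/2 = 310.125.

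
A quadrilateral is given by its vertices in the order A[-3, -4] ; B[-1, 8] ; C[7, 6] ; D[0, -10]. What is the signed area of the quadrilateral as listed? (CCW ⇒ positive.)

A→B: (-3)(8) − (-1)(-4) = -28
B→C: (-1)(6) − (7)(8) = -62
C→D: (7)(-10) − (0)(6) = -70
D→A: (0)(-4) − (-3)(-10) = -30
Σ = -190
Signed area = Σ/2 = -95 (negative ⇒ clockwise traversal).

-95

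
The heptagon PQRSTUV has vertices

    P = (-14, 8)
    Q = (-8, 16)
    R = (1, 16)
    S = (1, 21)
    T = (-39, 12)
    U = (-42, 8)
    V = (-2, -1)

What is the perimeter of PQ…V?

|PQ| = √((6)² + (8)²) = √100 = 10
|QR| = √((9)² + (0)²) = √81 = 9
|RS| = √((0)² + (5)²) = √25 = 5
|ST| = √((-40)² + (-9)²) = √1681 = 41
|TU| = √((-3)² + (-4)²) = √25 = 5
|UV| = √((40)² + (-9)²) = √1681 = 41
|VP| = √((-12)² + (9)²) = √225 = 15
Perimeter = 10 + 9 + 5 + 41 + 5 + 41 + 15 = 126.

126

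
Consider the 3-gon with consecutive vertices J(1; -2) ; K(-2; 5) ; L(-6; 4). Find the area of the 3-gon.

Apply the shoelace formula: 2A = Σ (x_i·y_{i+1} − x_{i+1}·y_i), indices taken mod 3.
J→K: (1)(5) − (-2)(-2) = 1
K→L: (-2)(4) − (-6)(5) = 22
L→J: (-6)(-2) − (1)(4) = 8
Σ = 31
Area = |Σ|/2 = 15.5.

15.5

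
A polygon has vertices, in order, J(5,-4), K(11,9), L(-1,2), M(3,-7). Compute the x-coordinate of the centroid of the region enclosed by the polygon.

Apply the surveyor's formula. First the cross-terms c_i = x_i·y_{i+1} − x_{i+1}·y_i:
  89, 31, 1, 23  ⇒  2A = 144, A = 72.
Then Σ (x_i + x_{i+1})·c_i = 1920, so x̄ = 1920 / (6·72) = 40/9.

40/9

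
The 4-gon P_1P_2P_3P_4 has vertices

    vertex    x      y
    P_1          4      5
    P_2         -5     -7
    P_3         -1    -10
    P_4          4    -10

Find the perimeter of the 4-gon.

|P_1P_2| = √((-9)² + (-12)²) = √225 = 15
|P_2P_3| = √((4)² + (-3)²) = √25 = 5
|P_3P_4| = √((5)² + (0)²) = √25 = 5
|P_4P_1| = √((0)² + (15)²) = √225 = 15
Perimeter = 15 + 5 + 5 + 15 = 40.

40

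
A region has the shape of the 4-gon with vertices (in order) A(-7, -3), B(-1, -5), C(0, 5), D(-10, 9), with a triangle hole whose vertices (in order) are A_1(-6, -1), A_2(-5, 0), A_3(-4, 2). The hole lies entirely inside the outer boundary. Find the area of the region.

84.5

Outer boundary:
A→B: (-7)(-5) − (-1)(-3) = 32
B→C: (-1)(5) − (0)(-5) = -5
C→D: (0)(9) − (-10)(5) = 50
D→A: (-10)(-3) − (-7)(9) = 93
Σ = 170
Area = |Σ|/2 = 85.
Hole:
Σ = (-5) + (-10) + (16) = 1
Area = |Σ|/2 = 0.5.
Net area = 85 − 0.5 = 84.5.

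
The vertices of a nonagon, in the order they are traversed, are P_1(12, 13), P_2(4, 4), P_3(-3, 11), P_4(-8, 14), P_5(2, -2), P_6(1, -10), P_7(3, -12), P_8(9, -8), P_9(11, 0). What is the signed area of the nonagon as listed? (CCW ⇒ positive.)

Cross-terms: -4, 56, 46, -12, -18, 18, 84, 88, 143  ⇒  Σ = 401
Signed area = Σ/2 = 200.5 (positive ⇒ counter-clockwise traversal).

200.5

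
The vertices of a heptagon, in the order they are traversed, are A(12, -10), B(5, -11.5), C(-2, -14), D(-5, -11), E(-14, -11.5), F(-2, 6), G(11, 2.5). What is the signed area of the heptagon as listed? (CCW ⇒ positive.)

A→B: (12)(-11.5) − (5)(-10) = -88
B→C: (5)(-14) − (-2)(-11.5) = -93
C→D: (-2)(-11) − (-5)(-14) = -48
D→E: (-5)(-11.5) − (-14)(-11) = -96.5
E→F: (-14)(6) − (-2)(-11.5) = -107
F→G: (-2)(2.5) − (11)(6) = -71
G→A: (11)(-10) − (12)(2.5) = -140
Σ = -643.5
Signed area = Σ/2 = -321.75 (negative ⇒ clockwise traversal).

-321.75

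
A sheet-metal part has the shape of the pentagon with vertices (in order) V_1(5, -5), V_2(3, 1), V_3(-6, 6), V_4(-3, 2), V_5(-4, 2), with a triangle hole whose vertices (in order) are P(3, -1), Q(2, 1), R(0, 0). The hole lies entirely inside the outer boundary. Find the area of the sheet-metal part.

Outer boundary:
Σ = (20) + (24) + (6) + (2) + (10) = 62
Area = |Σ|/2 = 31.
Hole:
Apply the surveyor's formula: 2A = Σ (x_i·y_{i+1} − x_{i+1}·y_i), indices taken mod 3.
P→Q: (3)(1) − (2)(-1) = 5
Q→R: (2)(0) − (0)(1) = 0
R→P: (0)(-1) − (3)(0) = 0
Σ = 5
Area = |Σ|/2 = 2.5.
Net area = 31 − 2.5 = 28.5.

28.5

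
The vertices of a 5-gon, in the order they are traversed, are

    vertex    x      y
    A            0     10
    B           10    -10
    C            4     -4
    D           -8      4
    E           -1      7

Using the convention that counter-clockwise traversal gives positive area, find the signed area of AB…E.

-89

Apply the surveyor's formula: 2A = Σ (x_i·y_{i+1} − x_{i+1}·y_i), indices taken mod 5.
Σ = (-100) + (0) + (-16) + (-52) + (-10) = -178
Signed area = Σ/2 = -89 (negative ⇒ clockwise traversal).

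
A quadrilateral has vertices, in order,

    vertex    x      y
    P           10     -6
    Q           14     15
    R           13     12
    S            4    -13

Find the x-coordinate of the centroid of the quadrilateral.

9.3125

Apply the shoelace (surveyor's) formula. First the cross-terms c_i = x_i·y_{i+1} − x_{i+1}·y_i:
  234, -27, -217, 106  ⇒  2A = 96, A = 48.
Then Σ (x_i + x_{i+1})·c_i = 2682, so x̄ = 2682 / (6·48) = 9.3125.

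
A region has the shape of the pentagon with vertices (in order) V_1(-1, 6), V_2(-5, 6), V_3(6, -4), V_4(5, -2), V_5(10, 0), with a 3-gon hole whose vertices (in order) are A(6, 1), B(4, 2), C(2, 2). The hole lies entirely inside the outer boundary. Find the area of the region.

47

Outer boundary:
Apply the surveyor's formula: 2A = Σ (x_i·y_{i+1} − x_{i+1}·y_i), indices taken mod 5.
Σ = (24) + (-16) + (8) + (20) + (60) = 96
Area = |Σ|/2 = 48.
Hole:
Apply the shoelace (surveyor's) formula: 2A = Σ (x_i·y_{i+1} − x_{i+1}·y_i), indices taken mod 3.
Σ = (8) + (4) + (-10) = 2
Area = |Σ|/2 = 1.
Net area = 48 − 1 = 47.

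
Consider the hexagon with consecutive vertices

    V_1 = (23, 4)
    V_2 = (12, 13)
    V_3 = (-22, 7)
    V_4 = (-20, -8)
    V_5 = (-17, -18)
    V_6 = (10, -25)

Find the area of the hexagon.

1190.5

Apply the shoelace formula: 2A = Σ (x_i·y_{i+1} − x_{i+1}·y_i), indices taken mod 6.
Σ = (251) + (370) + (316) + (224) + (605) + (615) = 2381
Area = |Σ|/2 = 1190.5.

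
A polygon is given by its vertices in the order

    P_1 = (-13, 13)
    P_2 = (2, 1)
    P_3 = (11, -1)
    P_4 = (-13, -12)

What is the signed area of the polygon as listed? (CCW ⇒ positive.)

-261

Apply the surveyor's formula: 2A = Σ (x_i·y_{i+1} − x_{i+1}·y_i), indices taken mod 4.
Cross-terms: -39, -13, -145, -325  ⇒  Σ = -522
Signed area = Σ/2 = -261 (negative ⇒ clockwise traversal).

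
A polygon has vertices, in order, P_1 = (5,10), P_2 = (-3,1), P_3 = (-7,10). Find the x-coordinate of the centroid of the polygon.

Apply the shoelace (surveyor's) formula. First the cross-terms c_i = x_i·y_{i+1} − x_{i+1}·y_i:
  35, -23, -120  ⇒  2A = -108, A = -54.
Then Σ (x_i + x_{i+1})·c_i = 540, so x̄ = 540 / (6·(-54)) = -5/3.

-5/3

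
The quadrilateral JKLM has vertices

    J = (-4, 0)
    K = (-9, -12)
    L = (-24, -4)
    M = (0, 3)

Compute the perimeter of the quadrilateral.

60

|JK| = √((-5)² + (-12)²) = √169 = 13
|KL| = √((-15)² + (8)²) = √289 = 17
|LM| = √((24)² + (7)²) = √625 = 25
|MJ| = √((-4)² + (-3)²) = √25 = 5
Perimeter = 13 + 17 + 25 + 5 = 60.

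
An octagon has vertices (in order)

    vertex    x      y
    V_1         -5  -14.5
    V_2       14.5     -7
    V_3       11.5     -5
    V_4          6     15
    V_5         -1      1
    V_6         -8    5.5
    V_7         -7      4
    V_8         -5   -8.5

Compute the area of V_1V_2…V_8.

Cross-terms: 245.25, 8, 202.5, 21, 2.5, 6.5, 79.5, 30  ⇒  Σ = 595.25
Area = |Σ|/2 = 297.625.

297.625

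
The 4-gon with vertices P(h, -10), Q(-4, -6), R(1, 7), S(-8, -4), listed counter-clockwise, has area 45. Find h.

The doubled signed area Σ (x_i y_{i+1} − x_{i+1} y_i) is linear in h.
With h=0 it equals 70; the coefficient of h is -2 (from the two edges through P).
So -2·h + 70 = 2·45 = 90 ⇒ h = -10.

-10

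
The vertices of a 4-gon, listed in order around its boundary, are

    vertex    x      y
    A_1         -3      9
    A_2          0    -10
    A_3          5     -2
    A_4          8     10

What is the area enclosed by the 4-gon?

124

Apply the shoelace formula: 2A = Σ (x_i·y_{i+1} − x_{i+1}·y_i), indices taken mod 4.
A_1→A_2: (-3)(-10) − (0)(9) = 30
A_2→A_3: (0)(-2) − (5)(-10) = 50
A_3→A_4: (5)(10) − (8)(-2) = 66
A_4→A_1: (8)(9) − (-3)(10) = 102
Σ = 248
Area = |Σ|/2 = 124.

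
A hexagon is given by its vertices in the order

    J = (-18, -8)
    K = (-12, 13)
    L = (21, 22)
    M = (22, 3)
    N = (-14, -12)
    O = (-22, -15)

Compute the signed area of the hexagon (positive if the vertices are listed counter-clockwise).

Apply the surveyor's formula: 2A = Σ (x_i·y_{i+1} − x_{i+1}·y_i), indices taken mod 6.
Cross-terms: -330, -537, -421, -222, -54, -94  ⇒  Σ = -1658
Signed area = Σ/2 = -829 (negative ⇒ clockwise traversal).

-829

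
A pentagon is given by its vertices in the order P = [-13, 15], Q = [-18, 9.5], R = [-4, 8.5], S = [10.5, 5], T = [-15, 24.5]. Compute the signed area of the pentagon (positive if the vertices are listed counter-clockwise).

174

Σ = (146.5) + (-115) + (-109.25) + (332.25) + (93.5) = 348
Signed area = Σ/2 = 174 (positive ⇒ counter-clockwise traversal).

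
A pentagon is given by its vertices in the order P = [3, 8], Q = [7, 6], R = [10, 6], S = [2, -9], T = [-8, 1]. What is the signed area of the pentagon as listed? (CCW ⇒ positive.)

Apply the shoelace (surveyor's) formula: 2A = Σ (x_i·y_{i+1} − x_{i+1}·y_i), indices taken mod 5.
Cross-terms: -38, -18, -102, -70, -67  ⇒  Σ = -295
Signed area = Σ/2 = -147.5 (negative ⇒ clockwise traversal).

-147.5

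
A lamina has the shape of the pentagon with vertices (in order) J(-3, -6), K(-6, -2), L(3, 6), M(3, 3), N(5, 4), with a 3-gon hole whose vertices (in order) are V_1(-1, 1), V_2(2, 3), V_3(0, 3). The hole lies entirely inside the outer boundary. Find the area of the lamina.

Outer boundary:
Cross-terms: -30, -30, -9, -3, -18  ⇒  Σ = -90
Area = |Σ|/2 = 45.
Hole:
Apply the surveyor's formula: 2A = Σ (x_i·y_{i+1} − x_{i+1}·y_i), indices taken mod 3.
Σ = (-5) + (6) + (3) = 4
Area = |Σ|/2 = 2.
Net area = 45 − 2 = 43.

43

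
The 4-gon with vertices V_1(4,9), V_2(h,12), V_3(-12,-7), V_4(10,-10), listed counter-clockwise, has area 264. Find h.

Write out the shoelace sum; only the two edges meeting at V_2 involve h:
2·Area = [(4·12 − h·9) + (h·(-7) − (-12)·12)] + 320
       = -16·h + 512 = 528
⇒ h = -1.

-1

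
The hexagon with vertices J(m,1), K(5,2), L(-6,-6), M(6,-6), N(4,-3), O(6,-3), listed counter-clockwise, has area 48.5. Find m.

The doubled signed area Σ (x_i y_{i+1} − x_{i+1} y_i) is linear in m.
With m=0 it equals 67; the coefficient of m is 5 (from the two edges through J).
So 5·m + 67 = 2·48.5 = 97 ⇒ m = 6.

6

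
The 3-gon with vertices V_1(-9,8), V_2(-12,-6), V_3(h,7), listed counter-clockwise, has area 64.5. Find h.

The doubled signed area Σ (x_i y_{i+1} − x_{i+1} y_i) is linear in h.
With h=0 it equals 129; the coefficient of h is 14 (from the two edges through V_3).
So 14·h + 129 = 2·64.5 = 129 ⇒ h = 0.

0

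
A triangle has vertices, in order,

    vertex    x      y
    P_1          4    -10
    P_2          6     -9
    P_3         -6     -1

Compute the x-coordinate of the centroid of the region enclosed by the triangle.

4/3

Apply the shoelace formula. First the cross-terms c_i = x_i·y_{i+1} − x_{i+1}·y_i:
  24, -60, 64  ⇒  2A = 28, A = 14.
Then Σ (x_i + x_{i+1})·c_i = 112, so x̄ = 112 / (6·14) = 4/3.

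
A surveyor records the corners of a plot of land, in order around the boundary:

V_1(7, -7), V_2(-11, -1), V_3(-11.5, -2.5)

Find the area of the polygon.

15

Apply the shoelace (surveyor's) formula: 2A = Σ (x_i·y_{i+1} − x_{i+1}·y_i), indices taken mod 3.
Σ = (-84) + (16) + (98) = 30
Area = |Σ|/2 = 15.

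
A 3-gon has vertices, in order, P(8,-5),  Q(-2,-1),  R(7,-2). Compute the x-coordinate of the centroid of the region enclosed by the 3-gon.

13/3

Apply the shoelace (surveyor's) formula. First the cross-terms c_i = x_i·y_{i+1} − x_{i+1}·y_i:
  -18, 11, -19  ⇒  2A = -26, A = -13.
Then Σ (x_i + x_{i+1})·c_i = -338, so x̄ = -338 / (6·(-13)) = 13/3.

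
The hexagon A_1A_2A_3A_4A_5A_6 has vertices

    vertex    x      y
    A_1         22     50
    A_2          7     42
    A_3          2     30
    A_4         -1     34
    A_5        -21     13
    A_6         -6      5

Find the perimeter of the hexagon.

134

|A_1A_2| = √((-15)² + (-8)²) = √289 = 17
|A_2A_3| = √((-5)² + (-12)²) = √169 = 13
|A_3A_4| = √((-3)² + (4)²) = √25 = 5
|A_4A_5| = √((-20)² + (-21)²) = √841 = 29
|A_5A_6| = √((15)² + (-8)²) = √289 = 17
|A_6A_1| = √((28)² + (45)²) = √2809 = 53
Perimeter = 17 + 13 + 5 + 29 + 17 + 53 = 134.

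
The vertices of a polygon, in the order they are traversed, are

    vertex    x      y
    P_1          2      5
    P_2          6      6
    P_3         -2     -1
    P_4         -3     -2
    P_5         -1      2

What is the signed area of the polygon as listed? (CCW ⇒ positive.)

-14

Apply the surveyor's formula: 2A = Σ (x_i·y_{i+1} − x_{i+1}·y_i), indices taken mod 5.
Σ = (-18) + (6) + (1) + (-8) + (-9) = -28
Signed area = Σ/2 = -14 (negative ⇒ clockwise traversal).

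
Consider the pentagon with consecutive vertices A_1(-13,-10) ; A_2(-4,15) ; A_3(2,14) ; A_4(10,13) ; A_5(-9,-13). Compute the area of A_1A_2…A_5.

Σ = (-235) + (-86) + (-114) + (-13) + (-79) = -527
Area = |Σ|/2 = 263.5.

263.5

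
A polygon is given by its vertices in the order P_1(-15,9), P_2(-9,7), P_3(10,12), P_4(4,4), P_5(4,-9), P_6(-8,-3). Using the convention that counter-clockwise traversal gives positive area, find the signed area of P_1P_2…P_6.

-231.5

Σ = (-24) + (-178) + (-8) + (-52) + (-84) + (-117) = -463
Signed area = Σ/2 = -231.5 (negative ⇒ clockwise traversal).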